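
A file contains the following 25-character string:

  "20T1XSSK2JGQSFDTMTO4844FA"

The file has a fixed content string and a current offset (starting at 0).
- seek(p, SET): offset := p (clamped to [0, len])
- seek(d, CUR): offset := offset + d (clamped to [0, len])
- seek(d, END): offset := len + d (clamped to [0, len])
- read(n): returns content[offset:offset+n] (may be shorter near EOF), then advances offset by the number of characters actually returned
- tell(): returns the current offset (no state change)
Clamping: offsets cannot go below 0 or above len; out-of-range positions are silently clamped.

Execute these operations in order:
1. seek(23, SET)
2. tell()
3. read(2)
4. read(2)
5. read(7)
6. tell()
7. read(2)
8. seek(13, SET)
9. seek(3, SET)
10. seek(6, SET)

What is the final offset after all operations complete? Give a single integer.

After 1 (seek(23, SET)): offset=23
After 2 (tell()): offset=23
After 3 (read(2)): returned 'FA', offset=25
After 4 (read(2)): returned '', offset=25
After 5 (read(7)): returned '', offset=25
After 6 (tell()): offset=25
After 7 (read(2)): returned '', offset=25
After 8 (seek(13, SET)): offset=13
After 9 (seek(3, SET)): offset=3
After 10 (seek(6, SET)): offset=6

Answer: 6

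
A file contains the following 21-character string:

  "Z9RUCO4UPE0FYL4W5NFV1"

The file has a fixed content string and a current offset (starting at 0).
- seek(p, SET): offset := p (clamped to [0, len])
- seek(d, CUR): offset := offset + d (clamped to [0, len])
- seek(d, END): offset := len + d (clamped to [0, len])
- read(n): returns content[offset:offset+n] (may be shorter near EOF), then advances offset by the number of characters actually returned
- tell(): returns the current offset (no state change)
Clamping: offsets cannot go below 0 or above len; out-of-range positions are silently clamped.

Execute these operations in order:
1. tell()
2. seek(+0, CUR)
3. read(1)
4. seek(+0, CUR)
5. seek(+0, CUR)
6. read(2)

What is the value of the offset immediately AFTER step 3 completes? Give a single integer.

After 1 (tell()): offset=0
After 2 (seek(+0, CUR)): offset=0
After 3 (read(1)): returned 'Z', offset=1

Answer: 1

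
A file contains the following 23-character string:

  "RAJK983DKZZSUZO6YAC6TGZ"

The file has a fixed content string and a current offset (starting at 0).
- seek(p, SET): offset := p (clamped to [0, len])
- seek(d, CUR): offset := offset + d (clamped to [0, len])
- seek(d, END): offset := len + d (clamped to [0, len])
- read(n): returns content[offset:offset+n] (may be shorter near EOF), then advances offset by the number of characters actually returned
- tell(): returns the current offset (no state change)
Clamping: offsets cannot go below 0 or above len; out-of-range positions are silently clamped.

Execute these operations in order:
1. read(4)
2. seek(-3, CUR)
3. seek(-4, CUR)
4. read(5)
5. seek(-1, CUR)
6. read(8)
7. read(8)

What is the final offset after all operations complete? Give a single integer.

After 1 (read(4)): returned 'RAJK', offset=4
After 2 (seek(-3, CUR)): offset=1
After 3 (seek(-4, CUR)): offset=0
After 4 (read(5)): returned 'RAJK9', offset=5
After 5 (seek(-1, CUR)): offset=4
After 6 (read(8)): returned '983DKZZS', offset=12
After 7 (read(8)): returned 'UZO6YAC6', offset=20

Answer: 20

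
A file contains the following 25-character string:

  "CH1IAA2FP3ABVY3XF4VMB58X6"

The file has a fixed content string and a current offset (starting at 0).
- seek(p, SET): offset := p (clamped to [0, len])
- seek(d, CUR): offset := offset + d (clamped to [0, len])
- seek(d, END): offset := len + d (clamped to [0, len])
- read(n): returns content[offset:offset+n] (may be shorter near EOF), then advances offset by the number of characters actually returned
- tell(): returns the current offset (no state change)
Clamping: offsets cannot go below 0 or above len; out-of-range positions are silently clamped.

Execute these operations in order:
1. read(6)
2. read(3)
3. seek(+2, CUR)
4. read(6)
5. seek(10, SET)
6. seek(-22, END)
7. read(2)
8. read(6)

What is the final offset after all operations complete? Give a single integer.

After 1 (read(6)): returned 'CH1IAA', offset=6
After 2 (read(3)): returned '2FP', offset=9
After 3 (seek(+2, CUR)): offset=11
After 4 (read(6)): returned 'BVY3XF', offset=17
After 5 (seek(10, SET)): offset=10
After 6 (seek(-22, END)): offset=3
After 7 (read(2)): returned 'IA', offset=5
After 8 (read(6)): returned 'A2FP3A', offset=11

Answer: 11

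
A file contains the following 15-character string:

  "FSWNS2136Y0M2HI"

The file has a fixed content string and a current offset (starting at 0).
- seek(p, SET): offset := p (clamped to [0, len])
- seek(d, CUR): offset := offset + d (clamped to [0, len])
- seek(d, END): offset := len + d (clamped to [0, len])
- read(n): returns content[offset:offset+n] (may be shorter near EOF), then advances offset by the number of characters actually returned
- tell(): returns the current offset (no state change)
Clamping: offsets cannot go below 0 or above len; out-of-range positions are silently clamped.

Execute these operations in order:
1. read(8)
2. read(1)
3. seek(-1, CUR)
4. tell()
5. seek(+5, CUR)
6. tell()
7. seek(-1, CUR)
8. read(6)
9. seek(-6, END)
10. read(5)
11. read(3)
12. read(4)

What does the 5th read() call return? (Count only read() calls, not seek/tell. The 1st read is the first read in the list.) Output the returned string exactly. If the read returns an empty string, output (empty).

Answer: I

Derivation:
After 1 (read(8)): returned 'FSWNS213', offset=8
After 2 (read(1)): returned '6', offset=9
After 3 (seek(-1, CUR)): offset=8
After 4 (tell()): offset=8
After 5 (seek(+5, CUR)): offset=13
After 6 (tell()): offset=13
After 7 (seek(-1, CUR)): offset=12
After 8 (read(6)): returned '2HI', offset=15
After 9 (seek(-6, END)): offset=9
After 10 (read(5)): returned 'Y0M2H', offset=14
After 11 (read(3)): returned 'I', offset=15
After 12 (read(4)): returned '', offset=15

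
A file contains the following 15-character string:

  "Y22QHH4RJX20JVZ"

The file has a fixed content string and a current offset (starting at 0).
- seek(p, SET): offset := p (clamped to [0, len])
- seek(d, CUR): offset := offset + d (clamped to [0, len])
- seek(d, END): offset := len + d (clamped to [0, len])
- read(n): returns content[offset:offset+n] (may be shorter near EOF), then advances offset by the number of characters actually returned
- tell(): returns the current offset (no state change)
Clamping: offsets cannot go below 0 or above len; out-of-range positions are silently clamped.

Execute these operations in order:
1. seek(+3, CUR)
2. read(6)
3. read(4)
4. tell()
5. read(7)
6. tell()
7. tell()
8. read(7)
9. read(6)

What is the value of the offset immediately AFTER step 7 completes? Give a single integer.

Answer: 15

Derivation:
After 1 (seek(+3, CUR)): offset=3
After 2 (read(6)): returned 'QHH4RJ', offset=9
After 3 (read(4)): returned 'X20J', offset=13
After 4 (tell()): offset=13
After 5 (read(7)): returned 'VZ', offset=15
After 6 (tell()): offset=15
After 7 (tell()): offset=15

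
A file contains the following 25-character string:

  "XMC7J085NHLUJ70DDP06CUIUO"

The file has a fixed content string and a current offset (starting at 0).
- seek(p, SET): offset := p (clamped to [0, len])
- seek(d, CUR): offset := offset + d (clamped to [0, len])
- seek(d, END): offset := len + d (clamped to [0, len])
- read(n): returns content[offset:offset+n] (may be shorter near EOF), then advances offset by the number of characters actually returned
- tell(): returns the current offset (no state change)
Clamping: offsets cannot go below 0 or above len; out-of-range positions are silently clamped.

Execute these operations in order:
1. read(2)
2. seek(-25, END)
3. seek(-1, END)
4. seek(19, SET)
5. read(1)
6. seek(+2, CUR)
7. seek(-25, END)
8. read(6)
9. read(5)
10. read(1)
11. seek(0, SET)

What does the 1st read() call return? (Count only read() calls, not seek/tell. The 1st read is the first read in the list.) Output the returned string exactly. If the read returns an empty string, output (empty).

Answer: XM

Derivation:
After 1 (read(2)): returned 'XM', offset=2
After 2 (seek(-25, END)): offset=0
After 3 (seek(-1, END)): offset=24
After 4 (seek(19, SET)): offset=19
After 5 (read(1)): returned '6', offset=20
After 6 (seek(+2, CUR)): offset=22
After 7 (seek(-25, END)): offset=0
After 8 (read(6)): returned 'XMC7J0', offset=6
After 9 (read(5)): returned '85NHL', offset=11
After 10 (read(1)): returned 'U', offset=12
After 11 (seek(0, SET)): offset=0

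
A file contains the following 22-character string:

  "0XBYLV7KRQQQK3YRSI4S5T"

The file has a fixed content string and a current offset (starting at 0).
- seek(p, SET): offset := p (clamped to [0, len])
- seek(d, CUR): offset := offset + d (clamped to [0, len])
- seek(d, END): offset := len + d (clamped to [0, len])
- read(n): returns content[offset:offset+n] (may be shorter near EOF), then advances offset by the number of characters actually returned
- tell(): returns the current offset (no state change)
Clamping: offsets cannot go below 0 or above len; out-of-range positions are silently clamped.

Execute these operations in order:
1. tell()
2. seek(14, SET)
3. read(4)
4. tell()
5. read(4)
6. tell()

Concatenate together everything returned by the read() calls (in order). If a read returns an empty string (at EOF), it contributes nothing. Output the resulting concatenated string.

After 1 (tell()): offset=0
After 2 (seek(14, SET)): offset=14
After 3 (read(4)): returned 'YRSI', offset=18
After 4 (tell()): offset=18
After 5 (read(4)): returned '4S5T', offset=22
After 6 (tell()): offset=22

Answer: YRSI4S5T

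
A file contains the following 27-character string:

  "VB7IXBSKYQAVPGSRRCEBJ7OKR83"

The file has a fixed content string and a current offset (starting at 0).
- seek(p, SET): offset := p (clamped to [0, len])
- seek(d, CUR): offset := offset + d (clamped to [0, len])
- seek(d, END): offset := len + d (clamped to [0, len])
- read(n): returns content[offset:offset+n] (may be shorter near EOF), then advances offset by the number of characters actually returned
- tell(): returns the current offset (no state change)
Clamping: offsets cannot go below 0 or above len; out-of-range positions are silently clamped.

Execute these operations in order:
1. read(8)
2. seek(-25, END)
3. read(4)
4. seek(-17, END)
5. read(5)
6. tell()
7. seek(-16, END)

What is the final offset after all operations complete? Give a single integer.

Answer: 11

Derivation:
After 1 (read(8)): returned 'VB7IXBSK', offset=8
After 2 (seek(-25, END)): offset=2
After 3 (read(4)): returned '7IXB', offset=6
After 4 (seek(-17, END)): offset=10
After 5 (read(5)): returned 'AVPGS', offset=15
After 6 (tell()): offset=15
After 7 (seek(-16, END)): offset=11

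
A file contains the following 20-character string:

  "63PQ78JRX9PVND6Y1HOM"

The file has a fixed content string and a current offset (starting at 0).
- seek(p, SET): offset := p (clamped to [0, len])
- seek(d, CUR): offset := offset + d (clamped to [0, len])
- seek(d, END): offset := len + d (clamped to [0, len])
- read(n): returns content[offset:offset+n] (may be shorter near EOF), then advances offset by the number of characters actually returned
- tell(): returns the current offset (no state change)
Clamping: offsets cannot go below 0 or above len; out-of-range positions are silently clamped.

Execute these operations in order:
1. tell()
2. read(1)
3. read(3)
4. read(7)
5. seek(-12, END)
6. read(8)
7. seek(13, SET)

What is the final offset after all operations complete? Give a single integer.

After 1 (tell()): offset=0
After 2 (read(1)): returned '6', offset=1
After 3 (read(3)): returned '3PQ', offset=4
After 4 (read(7)): returned '78JRX9P', offset=11
After 5 (seek(-12, END)): offset=8
After 6 (read(8)): returned 'X9PVND6Y', offset=16
After 7 (seek(13, SET)): offset=13

Answer: 13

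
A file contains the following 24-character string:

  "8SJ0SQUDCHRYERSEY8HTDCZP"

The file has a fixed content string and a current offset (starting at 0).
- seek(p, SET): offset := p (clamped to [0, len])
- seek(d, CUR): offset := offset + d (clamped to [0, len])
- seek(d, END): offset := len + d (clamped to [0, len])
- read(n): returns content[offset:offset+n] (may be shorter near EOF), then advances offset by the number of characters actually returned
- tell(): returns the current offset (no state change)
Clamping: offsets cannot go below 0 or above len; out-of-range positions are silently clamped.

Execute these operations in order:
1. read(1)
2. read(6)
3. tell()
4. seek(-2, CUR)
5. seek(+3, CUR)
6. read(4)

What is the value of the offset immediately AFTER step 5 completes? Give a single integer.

Answer: 8

Derivation:
After 1 (read(1)): returned '8', offset=1
After 2 (read(6)): returned 'SJ0SQU', offset=7
After 3 (tell()): offset=7
After 4 (seek(-2, CUR)): offset=5
After 5 (seek(+3, CUR)): offset=8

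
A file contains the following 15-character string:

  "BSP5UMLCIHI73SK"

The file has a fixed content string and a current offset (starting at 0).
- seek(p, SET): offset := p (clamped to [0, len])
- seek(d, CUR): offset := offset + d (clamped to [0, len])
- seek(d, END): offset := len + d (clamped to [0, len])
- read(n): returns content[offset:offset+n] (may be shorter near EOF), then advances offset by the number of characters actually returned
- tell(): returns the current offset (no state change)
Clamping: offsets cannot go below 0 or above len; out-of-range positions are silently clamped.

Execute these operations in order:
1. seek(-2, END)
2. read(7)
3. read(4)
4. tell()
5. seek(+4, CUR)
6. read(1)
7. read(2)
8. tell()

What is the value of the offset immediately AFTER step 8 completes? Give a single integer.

After 1 (seek(-2, END)): offset=13
After 2 (read(7)): returned 'SK', offset=15
After 3 (read(4)): returned '', offset=15
After 4 (tell()): offset=15
After 5 (seek(+4, CUR)): offset=15
After 6 (read(1)): returned '', offset=15
After 7 (read(2)): returned '', offset=15
After 8 (tell()): offset=15

Answer: 15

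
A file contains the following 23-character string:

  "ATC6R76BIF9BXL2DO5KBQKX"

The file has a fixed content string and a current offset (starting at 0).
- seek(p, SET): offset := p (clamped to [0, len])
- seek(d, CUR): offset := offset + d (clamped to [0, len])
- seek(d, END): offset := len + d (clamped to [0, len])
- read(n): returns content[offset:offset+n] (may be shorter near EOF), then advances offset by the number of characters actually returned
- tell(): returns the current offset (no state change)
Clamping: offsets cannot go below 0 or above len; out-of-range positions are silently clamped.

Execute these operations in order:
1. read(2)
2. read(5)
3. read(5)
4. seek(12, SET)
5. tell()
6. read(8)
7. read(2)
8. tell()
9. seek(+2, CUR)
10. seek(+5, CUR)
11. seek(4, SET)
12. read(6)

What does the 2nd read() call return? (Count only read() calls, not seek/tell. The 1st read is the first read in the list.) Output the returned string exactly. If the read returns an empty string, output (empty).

Answer: C6R76

Derivation:
After 1 (read(2)): returned 'AT', offset=2
After 2 (read(5)): returned 'C6R76', offset=7
After 3 (read(5)): returned 'BIF9B', offset=12
After 4 (seek(12, SET)): offset=12
After 5 (tell()): offset=12
After 6 (read(8)): returned 'XL2DO5KB', offset=20
After 7 (read(2)): returned 'QK', offset=22
After 8 (tell()): offset=22
After 9 (seek(+2, CUR)): offset=23
After 10 (seek(+5, CUR)): offset=23
After 11 (seek(4, SET)): offset=4
After 12 (read(6)): returned 'R76BIF', offset=10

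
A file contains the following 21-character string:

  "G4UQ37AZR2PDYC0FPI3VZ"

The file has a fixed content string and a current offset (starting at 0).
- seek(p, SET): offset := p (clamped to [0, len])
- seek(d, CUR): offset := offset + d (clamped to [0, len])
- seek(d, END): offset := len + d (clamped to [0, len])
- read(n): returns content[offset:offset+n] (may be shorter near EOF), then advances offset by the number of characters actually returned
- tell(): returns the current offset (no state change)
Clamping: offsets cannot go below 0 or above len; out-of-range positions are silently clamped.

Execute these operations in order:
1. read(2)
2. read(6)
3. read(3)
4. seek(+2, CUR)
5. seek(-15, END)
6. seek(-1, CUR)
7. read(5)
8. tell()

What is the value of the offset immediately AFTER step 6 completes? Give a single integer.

After 1 (read(2)): returned 'G4', offset=2
After 2 (read(6)): returned 'UQ37AZ', offset=8
After 3 (read(3)): returned 'R2P', offset=11
After 4 (seek(+2, CUR)): offset=13
After 5 (seek(-15, END)): offset=6
After 6 (seek(-1, CUR)): offset=5

Answer: 5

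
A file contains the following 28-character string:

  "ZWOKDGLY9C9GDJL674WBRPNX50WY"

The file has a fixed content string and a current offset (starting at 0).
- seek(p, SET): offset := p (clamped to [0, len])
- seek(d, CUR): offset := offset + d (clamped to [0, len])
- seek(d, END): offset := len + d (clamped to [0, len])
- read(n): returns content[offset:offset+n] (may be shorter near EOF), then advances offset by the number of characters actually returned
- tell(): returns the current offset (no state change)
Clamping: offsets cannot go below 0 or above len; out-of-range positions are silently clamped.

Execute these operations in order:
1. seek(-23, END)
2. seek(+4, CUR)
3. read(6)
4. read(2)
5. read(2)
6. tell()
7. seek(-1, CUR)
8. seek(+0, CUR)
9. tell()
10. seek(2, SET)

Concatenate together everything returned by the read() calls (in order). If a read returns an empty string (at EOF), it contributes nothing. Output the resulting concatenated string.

Answer: C9GDJL674W

Derivation:
After 1 (seek(-23, END)): offset=5
After 2 (seek(+4, CUR)): offset=9
After 3 (read(6)): returned 'C9GDJL', offset=15
After 4 (read(2)): returned '67', offset=17
After 5 (read(2)): returned '4W', offset=19
After 6 (tell()): offset=19
After 7 (seek(-1, CUR)): offset=18
After 8 (seek(+0, CUR)): offset=18
After 9 (tell()): offset=18
After 10 (seek(2, SET)): offset=2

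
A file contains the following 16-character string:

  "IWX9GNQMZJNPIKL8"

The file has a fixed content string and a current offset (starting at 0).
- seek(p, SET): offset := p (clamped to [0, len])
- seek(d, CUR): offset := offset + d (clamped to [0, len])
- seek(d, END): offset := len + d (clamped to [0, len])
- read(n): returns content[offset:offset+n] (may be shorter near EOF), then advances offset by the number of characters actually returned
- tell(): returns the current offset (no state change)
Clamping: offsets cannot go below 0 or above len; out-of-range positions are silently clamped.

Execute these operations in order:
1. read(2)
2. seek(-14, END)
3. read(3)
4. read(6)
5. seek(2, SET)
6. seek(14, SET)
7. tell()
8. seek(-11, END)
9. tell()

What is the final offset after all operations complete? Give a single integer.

Answer: 5

Derivation:
After 1 (read(2)): returned 'IW', offset=2
After 2 (seek(-14, END)): offset=2
After 3 (read(3)): returned 'X9G', offset=5
After 4 (read(6)): returned 'NQMZJN', offset=11
After 5 (seek(2, SET)): offset=2
After 6 (seek(14, SET)): offset=14
After 7 (tell()): offset=14
After 8 (seek(-11, END)): offset=5
After 9 (tell()): offset=5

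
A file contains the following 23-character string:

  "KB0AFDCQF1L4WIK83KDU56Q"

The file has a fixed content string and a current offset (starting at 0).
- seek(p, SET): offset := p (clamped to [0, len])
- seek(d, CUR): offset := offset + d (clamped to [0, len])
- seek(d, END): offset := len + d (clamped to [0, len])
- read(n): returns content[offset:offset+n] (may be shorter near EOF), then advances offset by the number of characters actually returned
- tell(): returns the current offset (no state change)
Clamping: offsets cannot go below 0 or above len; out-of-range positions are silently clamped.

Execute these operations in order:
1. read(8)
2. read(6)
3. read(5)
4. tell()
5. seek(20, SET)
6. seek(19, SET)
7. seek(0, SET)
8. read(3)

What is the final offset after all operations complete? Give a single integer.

After 1 (read(8)): returned 'KB0AFDCQ', offset=8
After 2 (read(6)): returned 'F1L4WI', offset=14
After 3 (read(5)): returned 'K83KD', offset=19
After 4 (tell()): offset=19
After 5 (seek(20, SET)): offset=20
After 6 (seek(19, SET)): offset=19
After 7 (seek(0, SET)): offset=0
After 8 (read(3)): returned 'KB0', offset=3

Answer: 3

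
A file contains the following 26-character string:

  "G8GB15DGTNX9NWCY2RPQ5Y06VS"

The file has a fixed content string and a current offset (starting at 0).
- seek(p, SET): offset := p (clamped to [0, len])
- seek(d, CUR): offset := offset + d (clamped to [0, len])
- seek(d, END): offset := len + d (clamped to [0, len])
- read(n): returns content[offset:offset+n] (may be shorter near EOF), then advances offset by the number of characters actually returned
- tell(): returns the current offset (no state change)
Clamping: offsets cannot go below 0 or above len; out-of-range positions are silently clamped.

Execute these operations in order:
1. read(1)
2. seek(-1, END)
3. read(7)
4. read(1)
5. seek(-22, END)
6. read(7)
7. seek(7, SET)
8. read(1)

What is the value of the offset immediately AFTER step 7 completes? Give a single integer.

After 1 (read(1)): returned 'G', offset=1
After 2 (seek(-1, END)): offset=25
After 3 (read(7)): returned 'S', offset=26
After 4 (read(1)): returned '', offset=26
After 5 (seek(-22, END)): offset=4
After 6 (read(7)): returned '15DGTNX', offset=11
After 7 (seek(7, SET)): offset=7

Answer: 7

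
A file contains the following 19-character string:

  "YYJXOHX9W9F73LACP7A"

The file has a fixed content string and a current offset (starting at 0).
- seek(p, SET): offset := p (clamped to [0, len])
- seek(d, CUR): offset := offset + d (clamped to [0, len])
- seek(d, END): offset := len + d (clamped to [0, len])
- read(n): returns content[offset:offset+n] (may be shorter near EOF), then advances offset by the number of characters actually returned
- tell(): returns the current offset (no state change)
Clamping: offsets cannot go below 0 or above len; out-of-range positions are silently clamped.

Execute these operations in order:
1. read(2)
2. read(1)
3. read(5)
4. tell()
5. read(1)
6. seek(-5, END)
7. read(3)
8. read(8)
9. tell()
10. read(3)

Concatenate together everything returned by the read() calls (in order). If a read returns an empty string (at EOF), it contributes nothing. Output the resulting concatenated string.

After 1 (read(2)): returned 'YY', offset=2
After 2 (read(1)): returned 'J', offset=3
After 3 (read(5)): returned 'XOHX9', offset=8
After 4 (tell()): offset=8
After 5 (read(1)): returned 'W', offset=9
After 6 (seek(-5, END)): offset=14
After 7 (read(3)): returned 'ACP', offset=17
After 8 (read(8)): returned '7A', offset=19
After 9 (tell()): offset=19
After 10 (read(3)): returned '', offset=19

Answer: YYJXOHX9WACP7A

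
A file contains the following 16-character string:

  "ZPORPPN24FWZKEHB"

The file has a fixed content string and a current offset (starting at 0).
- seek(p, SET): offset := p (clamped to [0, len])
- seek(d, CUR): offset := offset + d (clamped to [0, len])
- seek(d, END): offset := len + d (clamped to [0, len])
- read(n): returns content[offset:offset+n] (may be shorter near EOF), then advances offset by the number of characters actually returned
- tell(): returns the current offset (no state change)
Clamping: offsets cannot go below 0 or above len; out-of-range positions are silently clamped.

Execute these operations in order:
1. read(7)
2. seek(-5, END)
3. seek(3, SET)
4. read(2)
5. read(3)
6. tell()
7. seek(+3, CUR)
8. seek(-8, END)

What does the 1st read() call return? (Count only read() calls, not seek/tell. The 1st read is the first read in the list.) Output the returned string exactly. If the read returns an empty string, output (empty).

After 1 (read(7)): returned 'ZPORPPN', offset=7
After 2 (seek(-5, END)): offset=11
After 3 (seek(3, SET)): offset=3
After 4 (read(2)): returned 'RP', offset=5
After 5 (read(3)): returned 'PN2', offset=8
After 6 (tell()): offset=8
After 7 (seek(+3, CUR)): offset=11
After 8 (seek(-8, END)): offset=8

Answer: ZPORPPN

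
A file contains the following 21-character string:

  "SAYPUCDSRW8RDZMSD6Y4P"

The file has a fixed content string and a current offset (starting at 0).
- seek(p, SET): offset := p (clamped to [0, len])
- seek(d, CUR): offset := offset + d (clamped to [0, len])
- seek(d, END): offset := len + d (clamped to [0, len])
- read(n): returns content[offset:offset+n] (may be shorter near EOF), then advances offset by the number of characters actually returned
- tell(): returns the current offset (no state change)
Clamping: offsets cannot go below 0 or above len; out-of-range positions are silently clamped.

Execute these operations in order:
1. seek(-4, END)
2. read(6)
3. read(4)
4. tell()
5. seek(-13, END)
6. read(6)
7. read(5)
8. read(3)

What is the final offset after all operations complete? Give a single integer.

After 1 (seek(-4, END)): offset=17
After 2 (read(6)): returned '6Y4P', offset=21
After 3 (read(4)): returned '', offset=21
After 4 (tell()): offset=21
After 5 (seek(-13, END)): offset=8
After 6 (read(6)): returned 'RW8RDZ', offset=14
After 7 (read(5)): returned 'MSD6Y', offset=19
After 8 (read(3)): returned '4P', offset=21

Answer: 21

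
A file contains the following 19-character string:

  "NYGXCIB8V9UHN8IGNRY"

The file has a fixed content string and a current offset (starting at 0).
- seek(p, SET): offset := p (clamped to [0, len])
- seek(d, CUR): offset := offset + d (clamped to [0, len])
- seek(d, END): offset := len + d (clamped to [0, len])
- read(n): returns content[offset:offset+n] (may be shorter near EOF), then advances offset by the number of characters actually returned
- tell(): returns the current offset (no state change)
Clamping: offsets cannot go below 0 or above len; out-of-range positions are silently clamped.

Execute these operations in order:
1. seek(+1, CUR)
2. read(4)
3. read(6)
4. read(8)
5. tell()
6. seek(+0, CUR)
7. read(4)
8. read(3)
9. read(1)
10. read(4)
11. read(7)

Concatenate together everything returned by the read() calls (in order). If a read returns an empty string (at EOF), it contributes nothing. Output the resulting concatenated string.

Answer: YGXCIB8V9UHN8IGNRY

Derivation:
After 1 (seek(+1, CUR)): offset=1
After 2 (read(4)): returned 'YGXC', offset=5
After 3 (read(6)): returned 'IB8V9U', offset=11
After 4 (read(8)): returned 'HN8IGNRY', offset=19
After 5 (tell()): offset=19
After 6 (seek(+0, CUR)): offset=19
After 7 (read(4)): returned '', offset=19
After 8 (read(3)): returned '', offset=19
After 9 (read(1)): returned '', offset=19
After 10 (read(4)): returned '', offset=19
After 11 (read(7)): returned '', offset=19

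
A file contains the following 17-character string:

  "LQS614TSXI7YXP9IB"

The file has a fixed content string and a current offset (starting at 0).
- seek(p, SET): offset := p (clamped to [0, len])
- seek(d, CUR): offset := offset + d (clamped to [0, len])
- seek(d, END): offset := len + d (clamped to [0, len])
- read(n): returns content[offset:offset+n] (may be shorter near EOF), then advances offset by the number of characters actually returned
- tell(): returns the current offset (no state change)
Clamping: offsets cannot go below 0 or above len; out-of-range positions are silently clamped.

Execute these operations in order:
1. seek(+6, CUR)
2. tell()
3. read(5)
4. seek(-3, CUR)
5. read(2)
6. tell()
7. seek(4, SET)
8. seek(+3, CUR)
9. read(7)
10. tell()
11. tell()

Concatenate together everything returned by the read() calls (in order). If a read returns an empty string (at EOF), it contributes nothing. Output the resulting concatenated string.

Answer: TSXI7XISXI7YXP

Derivation:
After 1 (seek(+6, CUR)): offset=6
After 2 (tell()): offset=6
After 3 (read(5)): returned 'TSXI7', offset=11
After 4 (seek(-3, CUR)): offset=8
After 5 (read(2)): returned 'XI', offset=10
After 6 (tell()): offset=10
After 7 (seek(4, SET)): offset=4
After 8 (seek(+3, CUR)): offset=7
After 9 (read(7)): returned 'SXI7YXP', offset=14
After 10 (tell()): offset=14
After 11 (tell()): offset=14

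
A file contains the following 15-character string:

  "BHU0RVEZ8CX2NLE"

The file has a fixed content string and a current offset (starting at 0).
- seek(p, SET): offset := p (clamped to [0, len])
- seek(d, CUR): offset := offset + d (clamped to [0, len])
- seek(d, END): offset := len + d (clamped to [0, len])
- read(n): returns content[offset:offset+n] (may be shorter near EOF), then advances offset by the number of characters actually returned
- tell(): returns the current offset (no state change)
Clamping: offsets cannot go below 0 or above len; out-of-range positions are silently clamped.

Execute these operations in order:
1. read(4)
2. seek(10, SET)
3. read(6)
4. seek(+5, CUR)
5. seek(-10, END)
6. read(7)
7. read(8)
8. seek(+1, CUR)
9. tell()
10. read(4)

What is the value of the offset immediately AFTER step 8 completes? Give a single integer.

Answer: 15

Derivation:
After 1 (read(4)): returned 'BHU0', offset=4
After 2 (seek(10, SET)): offset=10
After 3 (read(6)): returned 'X2NLE', offset=15
After 4 (seek(+5, CUR)): offset=15
After 5 (seek(-10, END)): offset=5
After 6 (read(7)): returned 'VEZ8CX2', offset=12
After 7 (read(8)): returned 'NLE', offset=15
After 8 (seek(+1, CUR)): offset=15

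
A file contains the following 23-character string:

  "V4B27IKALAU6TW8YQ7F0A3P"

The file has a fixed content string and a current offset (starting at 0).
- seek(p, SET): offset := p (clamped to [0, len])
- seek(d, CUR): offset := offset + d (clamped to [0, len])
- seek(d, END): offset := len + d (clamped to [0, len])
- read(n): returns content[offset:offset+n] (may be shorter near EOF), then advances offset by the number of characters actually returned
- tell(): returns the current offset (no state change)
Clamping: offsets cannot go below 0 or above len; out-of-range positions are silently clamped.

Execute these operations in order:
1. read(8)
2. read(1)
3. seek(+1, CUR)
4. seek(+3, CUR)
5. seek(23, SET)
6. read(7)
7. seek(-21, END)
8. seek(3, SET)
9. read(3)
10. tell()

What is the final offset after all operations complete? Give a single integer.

After 1 (read(8)): returned 'V4B27IKA', offset=8
After 2 (read(1)): returned 'L', offset=9
After 3 (seek(+1, CUR)): offset=10
After 4 (seek(+3, CUR)): offset=13
After 5 (seek(23, SET)): offset=23
After 6 (read(7)): returned '', offset=23
After 7 (seek(-21, END)): offset=2
After 8 (seek(3, SET)): offset=3
After 9 (read(3)): returned '27I', offset=6
After 10 (tell()): offset=6

Answer: 6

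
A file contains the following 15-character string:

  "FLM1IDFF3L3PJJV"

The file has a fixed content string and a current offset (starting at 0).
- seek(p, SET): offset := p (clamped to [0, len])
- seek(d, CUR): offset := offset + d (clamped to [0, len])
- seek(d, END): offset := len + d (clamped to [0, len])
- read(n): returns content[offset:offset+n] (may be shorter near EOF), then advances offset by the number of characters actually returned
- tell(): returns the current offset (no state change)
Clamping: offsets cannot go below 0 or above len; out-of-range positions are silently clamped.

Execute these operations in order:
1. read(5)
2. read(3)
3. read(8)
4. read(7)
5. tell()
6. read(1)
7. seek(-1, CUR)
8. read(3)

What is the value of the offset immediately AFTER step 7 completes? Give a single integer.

Answer: 14

Derivation:
After 1 (read(5)): returned 'FLM1I', offset=5
After 2 (read(3)): returned 'DFF', offset=8
After 3 (read(8)): returned '3L3PJJV', offset=15
After 4 (read(7)): returned '', offset=15
After 5 (tell()): offset=15
After 6 (read(1)): returned '', offset=15
After 7 (seek(-1, CUR)): offset=14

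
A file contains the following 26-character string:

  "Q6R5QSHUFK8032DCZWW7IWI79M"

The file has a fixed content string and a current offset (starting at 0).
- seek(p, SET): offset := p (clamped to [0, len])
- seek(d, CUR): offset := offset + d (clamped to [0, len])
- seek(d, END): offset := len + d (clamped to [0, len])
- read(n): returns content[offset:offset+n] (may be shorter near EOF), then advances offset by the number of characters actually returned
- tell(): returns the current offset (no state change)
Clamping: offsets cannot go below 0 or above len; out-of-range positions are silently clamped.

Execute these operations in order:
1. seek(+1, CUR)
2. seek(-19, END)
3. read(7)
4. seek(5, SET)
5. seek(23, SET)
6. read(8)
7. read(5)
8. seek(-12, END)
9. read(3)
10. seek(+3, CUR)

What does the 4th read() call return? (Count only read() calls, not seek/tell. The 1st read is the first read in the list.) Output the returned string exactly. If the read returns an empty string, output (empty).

Answer: DCZ

Derivation:
After 1 (seek(+1, CUR)): offset=1
After 2 (seek(-19, END)): offset=7
After 3 (read(7)): returned 'UFK8032', offset=14
After 4 (seek(5, SET)): offset=5
After 5 (seek(23, SET)): offset=23
After 6 (read(8)): returned '79M', offset=26
After 7 (read(5)): returned '', offset=26
After 8 (seek(-12, END)): offset=14
After 9 (read(3)): returned 'DCZ', offset=17
After 10 (seek(+3, CUR)): offset=20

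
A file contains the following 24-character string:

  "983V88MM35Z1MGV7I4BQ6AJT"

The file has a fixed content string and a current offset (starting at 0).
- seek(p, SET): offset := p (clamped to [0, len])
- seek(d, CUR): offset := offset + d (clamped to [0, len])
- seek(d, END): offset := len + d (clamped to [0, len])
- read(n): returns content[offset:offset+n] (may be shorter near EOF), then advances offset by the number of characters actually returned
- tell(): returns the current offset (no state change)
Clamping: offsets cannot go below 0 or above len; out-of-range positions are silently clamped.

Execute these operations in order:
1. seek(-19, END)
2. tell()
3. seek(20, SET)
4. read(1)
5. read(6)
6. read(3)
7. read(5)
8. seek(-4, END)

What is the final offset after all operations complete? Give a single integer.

After 1 (seek(-19, END)): offset=5
After 2 (tell()): offset=5
After 3 (seek(20, SET)): offset=20
After 4 (read(1)): returned '6', offset=21
After 5 (read(6)): returned 'AJT', offset=24
After 6 (read(3)): returned '', offset=24
After 7 (read(5)): returned '', offset=24
After 8 (seek(-4, END)): offset=20

Answer: 20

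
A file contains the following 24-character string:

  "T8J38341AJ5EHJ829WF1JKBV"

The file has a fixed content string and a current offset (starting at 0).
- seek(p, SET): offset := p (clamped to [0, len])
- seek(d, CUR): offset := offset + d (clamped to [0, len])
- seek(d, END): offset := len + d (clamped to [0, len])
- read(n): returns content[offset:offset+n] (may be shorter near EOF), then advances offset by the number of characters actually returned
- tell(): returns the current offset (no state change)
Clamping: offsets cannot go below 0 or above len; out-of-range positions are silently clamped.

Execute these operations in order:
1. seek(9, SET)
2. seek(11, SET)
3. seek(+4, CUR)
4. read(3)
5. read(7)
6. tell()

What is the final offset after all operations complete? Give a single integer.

Answer: 24

Derivation:
After 1 (seek(9, SET)): offset=9
After 2 (seek(11, SET)): offset=11
After 3 (seek(+4, CUR)): offset=15
After 4 (read(3)): returned '29W', offset=18
After 5 (read(7)): returned 'F1JKBV', offset=24
After 6 (tell()): offset=24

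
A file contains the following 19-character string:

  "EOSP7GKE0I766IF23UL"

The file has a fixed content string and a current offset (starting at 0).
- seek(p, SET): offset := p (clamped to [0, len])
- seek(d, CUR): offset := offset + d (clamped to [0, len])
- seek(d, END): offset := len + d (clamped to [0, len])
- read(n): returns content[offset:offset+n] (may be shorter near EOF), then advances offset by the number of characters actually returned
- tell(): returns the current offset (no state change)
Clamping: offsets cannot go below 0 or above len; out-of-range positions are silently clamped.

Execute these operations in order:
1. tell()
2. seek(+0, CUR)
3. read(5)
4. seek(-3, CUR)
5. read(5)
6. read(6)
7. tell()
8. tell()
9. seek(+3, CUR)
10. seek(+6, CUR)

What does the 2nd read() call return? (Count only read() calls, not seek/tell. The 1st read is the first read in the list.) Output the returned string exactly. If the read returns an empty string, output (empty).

Answer: SP7GK

Derivation:
After 1 (tell()): offset=0
After 2 (seek(+0, CUR)): offset=0
After 3 (read(5)): returned 'EOSP7', offset=5
After 4 (seek(-3, CUR)): offset=2
After 5 (read(5)): returned 'SP7GK', offset=7
After 6 (read(6)): returned 'E0I766', offset=13
After 7 (tell()): offset=13
After 8 (tell()): offset=13
After 9 (seek(+3, CUR)): offset=16
After 10 (seek(+6, CUR)): offset=19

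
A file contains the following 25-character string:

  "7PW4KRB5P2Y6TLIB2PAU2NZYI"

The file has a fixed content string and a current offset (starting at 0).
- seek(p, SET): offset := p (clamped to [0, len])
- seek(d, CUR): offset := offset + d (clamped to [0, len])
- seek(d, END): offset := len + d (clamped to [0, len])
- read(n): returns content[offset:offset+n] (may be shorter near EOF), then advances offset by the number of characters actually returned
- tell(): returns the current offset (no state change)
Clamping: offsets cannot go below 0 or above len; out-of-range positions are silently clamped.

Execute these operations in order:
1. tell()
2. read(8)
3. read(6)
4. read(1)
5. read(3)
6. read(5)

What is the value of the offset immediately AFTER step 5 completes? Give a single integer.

After 1 (tell()): offset=0
After 2 (read(8)): returned '7PW4KRB5', offset=8
After 3 (read(6)): returned 'P2Y6TL', offset=14
After 4 (read(1)): returned 'I', offset=15
After 5 (read(3)): returned 'B2P', offset=18

Answer: 18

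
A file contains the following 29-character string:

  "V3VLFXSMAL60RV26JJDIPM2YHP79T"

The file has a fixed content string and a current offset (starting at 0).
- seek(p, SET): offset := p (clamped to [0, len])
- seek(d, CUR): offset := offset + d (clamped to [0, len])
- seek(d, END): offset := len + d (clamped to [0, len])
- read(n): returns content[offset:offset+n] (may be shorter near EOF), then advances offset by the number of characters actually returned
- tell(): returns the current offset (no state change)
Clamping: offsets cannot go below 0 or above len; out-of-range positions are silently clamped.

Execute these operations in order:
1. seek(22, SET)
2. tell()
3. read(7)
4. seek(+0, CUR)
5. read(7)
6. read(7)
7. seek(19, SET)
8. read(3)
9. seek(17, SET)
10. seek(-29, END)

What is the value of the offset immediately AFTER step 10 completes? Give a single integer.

Answer: 0

Derivation:
After 1 (seek(22, SET)): offset=22
After 2 (tell()): offset=22
After 3 (read(7)): returned '2YHP79T', offset=29
After 4 (seek(+0, CUR)): offset=29
After 5 (read(7)): returned '', offset=29
After 6 (read(7)): returned '', offset=29
After 7 (seek(19, SET)): offset=19
After 8 (read(3)): returned 'IPM', offset=22
After 9 (seek(17, SET)): offset=17
After 10 (seek(-29, END)): offset=0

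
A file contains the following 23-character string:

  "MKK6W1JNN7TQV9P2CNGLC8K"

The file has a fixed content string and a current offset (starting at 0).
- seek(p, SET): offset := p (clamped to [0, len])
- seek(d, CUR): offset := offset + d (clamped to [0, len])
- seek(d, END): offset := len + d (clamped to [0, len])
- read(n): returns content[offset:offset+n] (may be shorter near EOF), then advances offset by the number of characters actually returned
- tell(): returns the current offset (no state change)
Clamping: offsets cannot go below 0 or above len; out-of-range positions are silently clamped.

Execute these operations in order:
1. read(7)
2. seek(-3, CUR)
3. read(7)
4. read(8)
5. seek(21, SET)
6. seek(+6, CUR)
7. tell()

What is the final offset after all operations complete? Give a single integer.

Answer: 23

Derivation:
After 1 (read(7)): returned 'MKK6W1J', offset=7
After 2 (seek(-3, CUR)): offset=4
After 3 (read(7)): returned 'W1JNN7T', offset=11
After 4 (read(8)): returned 'QV9P2CNG', offset=19
After 5 (seek(21, SET)): offset=21
After 6 (seek(+6, CUR)): offset=23
After 7 (tell()): offset=23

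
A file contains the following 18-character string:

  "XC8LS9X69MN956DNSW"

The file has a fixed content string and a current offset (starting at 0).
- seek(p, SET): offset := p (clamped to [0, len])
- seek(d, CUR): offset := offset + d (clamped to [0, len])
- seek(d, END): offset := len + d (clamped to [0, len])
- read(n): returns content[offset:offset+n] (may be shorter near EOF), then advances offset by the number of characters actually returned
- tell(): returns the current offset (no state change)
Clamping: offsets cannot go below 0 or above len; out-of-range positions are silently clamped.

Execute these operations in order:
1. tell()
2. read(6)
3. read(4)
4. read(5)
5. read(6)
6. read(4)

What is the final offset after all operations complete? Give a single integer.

Answer: 18

Derivation:
After 1 (tell()): offset=0
After 2 (read(6)): returned 'XC8LS9', offset=6
After 3 (read(4)): returned 'X69M', offset=10
After 4 (read(5)): returned 'N956D', offset=15
After 5 (read(6)): returned 'NSW', offset=18
After 6 (read(4)): returned '', offset=18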